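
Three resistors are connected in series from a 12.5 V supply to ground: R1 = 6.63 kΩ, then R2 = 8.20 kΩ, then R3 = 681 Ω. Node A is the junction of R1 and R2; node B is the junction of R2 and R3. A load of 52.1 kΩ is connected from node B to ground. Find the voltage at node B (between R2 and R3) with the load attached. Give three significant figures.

V ≈ 0.542 V

At node B, R3 is in parallel with the load: R3‖R_L = 672.2 Ω.
Below node A the resistance is R2 + (R3‖R_L) = 8872 Ω, so V_A = 12.5 × 8872/15500 = 7.154 V.
Then V_B = V_A × (R3‖R_L)/(R2 + R3‖R_L) = 7.154 × 672.2/8872 = 0.542 V.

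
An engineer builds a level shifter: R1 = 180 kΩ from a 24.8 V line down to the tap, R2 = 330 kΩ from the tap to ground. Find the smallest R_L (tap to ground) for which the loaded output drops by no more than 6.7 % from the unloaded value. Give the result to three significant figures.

R_L(min) ≈ 1.62 MΩ

Output resistance R_th = R1‖R2 = (180 × 330)/510.0 = 116.5 kΩ.
The fractional drop is R_th/(R_th + R_L); requiring this ≤ 0.0670 gives R_L ≥ R_th(1/0.0670 − 1) = 116.5 × 13.93 = 1.62 MΩ.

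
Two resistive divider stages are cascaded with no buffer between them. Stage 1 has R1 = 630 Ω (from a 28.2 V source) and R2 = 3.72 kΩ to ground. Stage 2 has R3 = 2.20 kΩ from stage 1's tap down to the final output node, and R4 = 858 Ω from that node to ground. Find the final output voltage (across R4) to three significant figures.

V_out ≈ 5.75 V

Stage 2 presents R3+R4 = 3058 Ω as a load on stage 1's tap.
Stage 1's lower leg becomes R2‖(R3+R4) = 1678 Ω, so V_mid = 28.2 × 1678/2308 = 20.50 V.
Stage 2 is itself unloaded: V_out = V_mid × R4/(R3+R4) = 20.50 × 858/3058 = 5.75 V.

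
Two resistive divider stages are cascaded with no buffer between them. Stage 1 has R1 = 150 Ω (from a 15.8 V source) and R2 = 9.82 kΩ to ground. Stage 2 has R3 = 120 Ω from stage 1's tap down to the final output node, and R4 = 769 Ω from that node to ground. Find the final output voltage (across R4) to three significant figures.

Stage 2 presents R3+R4 = 889.0 Ω as a load on stage 1's tap.
Stage 1's lower leg becomes R2‖(R3+R4) = 815.2 Ω, so V_mid = 15.8 × 815.2/965.2 = 13.34 V.
Stage 2 is itself unloaded: V_out = V_mid × R4/(R3+R4) = 13.34 × 769/889.0 = 11.5 V.

V_out ≈ 11.5 V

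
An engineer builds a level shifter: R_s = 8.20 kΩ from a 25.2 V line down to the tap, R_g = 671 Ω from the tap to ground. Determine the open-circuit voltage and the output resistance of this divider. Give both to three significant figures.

V_th = 1.91 V, R_th = 620 Ω

V_th is the open-circuit tap voltage: 25.2 × 671/(8200 + 671) = 1.91 V.
With the supply zeroed, R_s and R_g appear in parallel from the tap: R_th = R_s‖R_g = (8200 × 671)/8871 = 620 Ω.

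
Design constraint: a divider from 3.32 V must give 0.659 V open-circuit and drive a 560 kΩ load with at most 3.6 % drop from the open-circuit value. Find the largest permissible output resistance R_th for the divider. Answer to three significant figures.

Loading drop = R_th/(R_th + R_L) ≤ 0.0360, so R_th ≤ R_L · ε/(1−ε) = 560 kΩ × 0.0360/0.9640 = 20.9 kΩ.

R_th ≤ 20.9 kΩ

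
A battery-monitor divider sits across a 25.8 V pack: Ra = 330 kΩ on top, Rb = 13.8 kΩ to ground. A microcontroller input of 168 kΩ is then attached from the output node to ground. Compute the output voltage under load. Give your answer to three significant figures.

V_out ≈ 0.960 V

The load sits in parallel with Rb: Rb‖R_L = (13.8 × 168) / (13.8 + 168) = 12.75 kΩ.
V_out = 25.8 × 12.75 / (330 + 12.75) = 25.8 × 12.75/342.8 = 0.960 V.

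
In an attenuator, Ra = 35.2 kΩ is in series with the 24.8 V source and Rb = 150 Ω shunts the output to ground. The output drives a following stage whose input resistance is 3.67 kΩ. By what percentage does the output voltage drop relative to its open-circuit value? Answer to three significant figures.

The divider's output (Thévenin) resistance is Ra‖Rb = 149.4 Ω.
Fractional drop under load = R_th/(R_th + R_L) = 149.4 / (149.4 + 3670) = 0.03911.
So the output falls by 3.91 %.

3.91 %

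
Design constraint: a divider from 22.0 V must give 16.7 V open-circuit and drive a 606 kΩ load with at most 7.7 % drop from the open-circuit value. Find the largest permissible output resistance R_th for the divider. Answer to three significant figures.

R_th ≤ 50.6 kΩ

Loading drop = R_th/(R_th + R_L) ≤ 0.0770, so R_th ≤ R_L · ε/(1−ε) = 606 kΩ × 0.0770/0.9230 = 50.6 kΩ.
(Any R1, R2 with R2/(R1+R2) = 0.759 and R1‖R2 ≤ 50.6 kΩ will meet the spec.)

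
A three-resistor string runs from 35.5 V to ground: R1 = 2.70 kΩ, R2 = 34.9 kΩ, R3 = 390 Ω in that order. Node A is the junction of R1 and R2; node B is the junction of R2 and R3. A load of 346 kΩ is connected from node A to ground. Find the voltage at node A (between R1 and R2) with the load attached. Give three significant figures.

V ≈ 32.7 V

Below node A the series string R2+R3 = 35290 Ω sits in parallel with the 346000 Ω load: 32020 Ω.
V_A = 35.5 × 32020/(2700 + 32020) = 32.7 V.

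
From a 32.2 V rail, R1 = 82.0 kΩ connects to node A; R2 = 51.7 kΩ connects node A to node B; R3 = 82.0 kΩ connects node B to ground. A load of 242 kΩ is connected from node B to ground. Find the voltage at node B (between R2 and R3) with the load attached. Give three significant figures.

V ≈ 10.1 V

At node B, R3 is in parallel with the load: R3‖R_L = 61.25 kΩ.
Below node A the resistance is R2 + (R3‖R_L) = 112.9 kΩ, so V_A = 32.2 × 112.9/194.9 = 18.66 V.
Then V_B = V_A × (R3‖R_L)/(R2 + R3‖R_L) = 18.66 × 61.25/112.9 = 10.1 V.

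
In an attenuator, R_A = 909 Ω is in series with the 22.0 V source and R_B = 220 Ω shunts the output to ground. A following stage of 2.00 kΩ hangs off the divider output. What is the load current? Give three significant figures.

R_B‖R_L = 198.2 Ω; V_out = 22.0 × 198.2/1107 = 3.938 V.
I_L = V_out / R_L = 3.938 / 2.00 kΩ = 1.97 mA.

I_L ≈ 1.97 mA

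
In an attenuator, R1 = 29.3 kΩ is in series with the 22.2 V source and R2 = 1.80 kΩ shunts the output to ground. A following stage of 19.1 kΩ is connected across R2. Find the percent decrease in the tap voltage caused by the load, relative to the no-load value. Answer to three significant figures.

8.15 %

The divider's output (Thévenin) resistance is R1‖R2 = 1.696 kΩ.
Fractional drop under load = R_th/(R_th + R_L) = 1.696 / (1.696 + 19.1) = 0.08155.
So the output falls by 8.15 %.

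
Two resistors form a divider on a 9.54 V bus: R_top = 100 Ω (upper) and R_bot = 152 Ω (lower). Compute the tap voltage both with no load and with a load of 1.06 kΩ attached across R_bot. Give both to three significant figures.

Open-circuit: V = 9.54 × 152/(100 + 152) = 5.75 V.
With the load, R_bot becomes R_bot‖R_L = 132.9 Ω, so V = 9.54 × 132.9/232.9 = 5.44 V.

Unloaded: 5.75 V; loaded: 5.44 V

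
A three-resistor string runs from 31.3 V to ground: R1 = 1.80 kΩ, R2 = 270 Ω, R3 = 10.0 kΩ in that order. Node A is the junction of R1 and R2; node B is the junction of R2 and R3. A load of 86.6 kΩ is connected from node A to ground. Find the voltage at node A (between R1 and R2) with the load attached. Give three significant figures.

Below node A the series string R2+R3 = 10270 Ω sits in parallel with the 86600 Ω load: 9181 Ω.
V_A = 31.3 × 9181/(1800 + 9181) = 26.2 V.

V ≈ 26.2 V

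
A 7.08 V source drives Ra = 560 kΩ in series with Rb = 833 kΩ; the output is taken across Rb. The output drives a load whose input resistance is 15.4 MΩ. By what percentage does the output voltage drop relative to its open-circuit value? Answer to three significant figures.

2.13 %

The divider's output (Thévenin) resistance is Ra‖Rb = 334.9 kΩ.
Fractional drop under load = R_th/(R_th + R_L) = 334.9 / (334.9 + 15400) = 0.02128.
So the output falls by 2.13 %.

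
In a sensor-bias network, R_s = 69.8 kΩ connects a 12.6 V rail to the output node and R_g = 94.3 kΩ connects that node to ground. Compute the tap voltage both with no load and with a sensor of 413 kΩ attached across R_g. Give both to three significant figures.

Unloaded: 7.24 V; loaded: 6.60 V

Open-circuit: V = 12.6 × 94.3/(69.8 + 94.3) = 7.24 V.
With the load, R_g becomes R_g‖R_L = 76.77 kΩ, so V = 12.6 × 76.77/146.6 = 6.60 V.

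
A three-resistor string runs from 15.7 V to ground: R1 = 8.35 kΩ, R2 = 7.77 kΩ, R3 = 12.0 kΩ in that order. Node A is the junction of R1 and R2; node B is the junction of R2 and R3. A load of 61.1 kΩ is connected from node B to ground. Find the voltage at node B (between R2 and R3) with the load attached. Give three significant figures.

At node B, R3 is in parallel with the load: R3‖R_L = 10.03 kΩ.
Below node A the resistance is R2 + (R3‖R_L) = 17.80 kΩ, so V_A = 15.7 × 17.80/26.15 = 10.69 V.
Then V_B = V_A × (R3‖R_L)/(R2 + R3‖R_L) = 10.69 × 10.03/17.80 = 6.02 V.

V ≈ 6.02 V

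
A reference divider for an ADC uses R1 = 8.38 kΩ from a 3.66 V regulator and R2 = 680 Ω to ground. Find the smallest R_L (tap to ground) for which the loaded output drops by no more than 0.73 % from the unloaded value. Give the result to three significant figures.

R_L(min) ≈ 85.5 kΩ

Output resistance R_th = R1‖R2 = (8380 × 680)/9060 = 629.0 Ω.
The fractional drop is R_th/(R_th + R_L); requiring this ≤ 0.00730 gives R_L ≥ R_th(1/0.00730 − 1) = 629.0 × 136.0 = 85.5 kΩ.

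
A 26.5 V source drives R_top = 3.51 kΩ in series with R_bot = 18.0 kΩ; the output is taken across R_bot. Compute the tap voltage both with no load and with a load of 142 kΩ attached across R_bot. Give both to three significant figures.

Open-circuit: V = 26.5 × 18.0/(3.51 + 18.0) = 22.2 V.
With the load, R_bot becomes R_bot‖R_L = 15.97 kΩ, so V = 26.5 × 15.97/19.48 = 21.7 V.

Unloaded: 22.2 V; loaded: 21.7 V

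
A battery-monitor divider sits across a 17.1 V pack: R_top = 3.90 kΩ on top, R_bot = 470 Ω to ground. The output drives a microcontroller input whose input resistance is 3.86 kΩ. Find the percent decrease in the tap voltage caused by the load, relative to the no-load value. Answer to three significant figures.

The divider's output (Thévenin) resistance is R_top‖R_bot = 419.5 Ω.
Fractional drop under load = R_th/(R_th + R_L) = 419.5 / (419.5 + 3860) = 0.09802.
So the output falls by 9.80 %.

9.80 %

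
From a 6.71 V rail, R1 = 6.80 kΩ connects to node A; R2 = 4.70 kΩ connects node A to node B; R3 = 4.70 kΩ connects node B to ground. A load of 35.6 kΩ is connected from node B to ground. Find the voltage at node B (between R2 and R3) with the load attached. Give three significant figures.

V ≈ 1.78 V

At node B, R3 is in parallel with the load: R3‖R_L = 4.152 kΩ.
Below node A the resistance is R2 + (R3‖R_L) = 8.852 kΩ, so V_A = 6.71 × 8.852/15.65 = 3.795 V.
Then V_B = V_A × (R3‖R_L)/(R2 + R3‖R_L) = 3.795 × 4.152/8.852 = 1.78 V.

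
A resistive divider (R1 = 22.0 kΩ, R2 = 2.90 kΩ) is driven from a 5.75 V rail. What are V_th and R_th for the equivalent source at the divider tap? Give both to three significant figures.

V_th = 0.670 V, R_th = 2.56 kΩ

V_th is the open-circuit tap voltage: 5.75 × 2.90/(22.0 + 2.90) = 0.670 V.
With the supply zeroed, R1 and R2 appear in parallel from the tap: R_th = R1‖R2 = (22.0 × 2.90)/24.90 = 2.56 kΩ.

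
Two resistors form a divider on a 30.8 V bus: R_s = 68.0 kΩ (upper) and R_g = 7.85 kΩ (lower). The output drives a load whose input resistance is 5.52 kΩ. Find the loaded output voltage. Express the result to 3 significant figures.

The load sits in parallel with R_g: R_g‖R_L = (7.85 × 5.52) / (7.85 + 5.52) = 3.241 kΩ.
V_out = 30.8 × 3.241 / (68.0 + 3.241) = 30.8 × 3.241/71.24 = 1.40 V.

V_out ≈ 1.40 V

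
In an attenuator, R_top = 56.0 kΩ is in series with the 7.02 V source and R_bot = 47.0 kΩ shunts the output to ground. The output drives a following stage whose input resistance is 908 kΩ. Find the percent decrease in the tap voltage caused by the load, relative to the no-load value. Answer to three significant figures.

The divider's output (Thévenin) resistance is R_top‖R_bot = 25.55 kΩ.
Fractional drop under load = R_th/(R_th + R_L) = 25.55 / (25.55 + 908) = 0.02737.
So the output falls by 2.74 %.

2.74 %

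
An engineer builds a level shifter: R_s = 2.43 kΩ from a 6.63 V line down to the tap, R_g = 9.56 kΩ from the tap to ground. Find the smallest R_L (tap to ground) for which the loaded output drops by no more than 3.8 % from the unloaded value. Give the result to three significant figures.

Output resistance R_th = R_s‖R_g = (2.43 × 9.56)/11.99 = 1.938 kΩ.
The fractional drop is R_th/(R_th + R_L); requiring this ≤ 0.0380 gives R_L ≥ R_th(1/0.0380 − 1) = 1.938 × 25.32 = 49.0 kΩ.

R_L(min) ≈ 49.0 kΩ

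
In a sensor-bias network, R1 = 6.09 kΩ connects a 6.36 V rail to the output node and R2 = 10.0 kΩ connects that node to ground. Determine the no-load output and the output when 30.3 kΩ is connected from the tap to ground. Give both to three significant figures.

Unloaded: 3.95 V; loaded: 3.51 V

Open-circuit: V = 6.36 × 10.0/(6.09 + 10.0) = 3.95 V.
With the load, R2 becomes R2‖R_L = 7.519 kΩ, so V = 6.36 × 7.519/13.61 = 3.51 V.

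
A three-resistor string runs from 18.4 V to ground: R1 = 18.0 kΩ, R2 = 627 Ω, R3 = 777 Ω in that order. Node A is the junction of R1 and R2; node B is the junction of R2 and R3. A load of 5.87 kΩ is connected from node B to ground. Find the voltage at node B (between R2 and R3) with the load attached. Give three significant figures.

V ≈ 0.654 V

At node B, R3 is in parallel with the load: R3‖R_L = 686.2 Ω.
Below node A the resistance is R2 + (R3‖R_L) = 1313 Ω, so V_A = 18.4 × 1313/19310 = 1.251 V.
Then V_B = V_A × (R3‖R_L)/(R2 + R3‖R_L) = 1.251 × 686.2/1313 = 0.654 V.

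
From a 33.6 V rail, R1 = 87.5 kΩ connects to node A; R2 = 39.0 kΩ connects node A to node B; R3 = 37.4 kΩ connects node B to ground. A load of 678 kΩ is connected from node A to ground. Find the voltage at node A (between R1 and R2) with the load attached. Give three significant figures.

Below node A the series string R2+R3 = 76.40 kΩ sits in parallel with the 678 kΩ load: 68.66 kΩ.
V_A = 33.6 × 68.66/(87.5 + 68.66) = 14.8 V.

V ≈ 14.8 V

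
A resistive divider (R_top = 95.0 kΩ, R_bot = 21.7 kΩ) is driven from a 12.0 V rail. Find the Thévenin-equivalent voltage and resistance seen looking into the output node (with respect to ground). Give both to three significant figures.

V_th = 2.23 V, R_th = 17.7 kΩ

V_th is the open-circuit tap voltage: 12.0 × 21.7/(95.0 + 21.7) = 2.23 V.
With the supply zeroed, R_top and R_bot appear in parallel from the tap: R_th = R_top‖R_bot = (95.0 × 21.7)/116.7 = 17.7 kΩ.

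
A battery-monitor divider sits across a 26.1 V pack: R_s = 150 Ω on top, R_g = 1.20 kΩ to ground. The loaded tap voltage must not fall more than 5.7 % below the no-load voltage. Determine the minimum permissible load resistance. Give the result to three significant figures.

R_L(min) ≈ 2.21 kΩ

Output resistance R_th = R_s‖R_g = (150 × 1200)/1350 = 133.3 Ω.
The fractional drop is R_th/(R_th + R_L); requiring this ≤ 0.0570 gives R_L ≥ R_th(1/0.0570 − 1) = 133.3 × 16.54 = 2.21 kΩ.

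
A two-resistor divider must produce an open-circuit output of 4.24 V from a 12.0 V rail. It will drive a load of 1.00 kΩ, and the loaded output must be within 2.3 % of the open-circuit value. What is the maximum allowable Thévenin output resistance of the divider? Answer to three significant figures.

R_th ≤ 23.5 Ω

Loading drop = R_th/(R_th + R_L) ≤ 0.0230, so R_th ≤ R_L · ε/(1−ε) = 1.00 kΩ × 0.0230/0.9770 = 23.5 Ω.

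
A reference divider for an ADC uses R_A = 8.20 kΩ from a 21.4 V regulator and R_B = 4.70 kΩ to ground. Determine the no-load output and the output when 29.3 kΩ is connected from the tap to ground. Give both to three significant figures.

Unloaded: 7.80 V; loaded: 7.08 V

Open-circuit: V = 21.4 × 4.70/(8.20 + 4.70) = 7.80 V.
With the load, R_B becomes R_B‖R_L = 4.050 kΩ, so V = 21.4 × 4.050/12.25 = 7.08 V.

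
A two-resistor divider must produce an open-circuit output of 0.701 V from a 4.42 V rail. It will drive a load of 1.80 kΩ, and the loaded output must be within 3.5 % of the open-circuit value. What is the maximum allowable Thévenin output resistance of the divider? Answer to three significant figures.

Loading drop = R_th/(R_th + R_L) ≤ 0.0350, so R_th ≤ R_L · ε/(1−ε) = 1.80 kΩ × 0.0350/0.9650 = 65.3 Ω.

R_th ≤ 65.3 Ω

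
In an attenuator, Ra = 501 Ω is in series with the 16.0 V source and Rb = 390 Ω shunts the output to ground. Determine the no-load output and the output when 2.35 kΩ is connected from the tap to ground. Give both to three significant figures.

Unloaded: 7.00 V; loaded: 6.41 V

Open-circuit: V = 16.0 × 390/(501 + 390) = 7.00 V.
With the load, Rb becomes Rb‖R_L = 334.5 Ω, so V = 16.0 × 334.5/835.5 = 6.41 V.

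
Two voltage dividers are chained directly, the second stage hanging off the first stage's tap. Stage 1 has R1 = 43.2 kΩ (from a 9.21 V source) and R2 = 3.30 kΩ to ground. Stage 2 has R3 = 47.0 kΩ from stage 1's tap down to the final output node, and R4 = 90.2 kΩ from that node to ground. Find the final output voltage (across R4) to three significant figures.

Stage 2 presents R3+R4 = 137.2 kΩ as a load on stage 1's tap.
Stage 1's lower leg becomes R2‖(R3+R4) = 3.222 kΩ, so V_mid = 9.21 × 3.222/46.42 = 0.6393 V.
Stage 2 is itself unloaded: V_out = V_mid × R4/(R3+R4) = 0.6393 × 90.2/137.2 = 0.420 V.

V_out ≈ 0.420 V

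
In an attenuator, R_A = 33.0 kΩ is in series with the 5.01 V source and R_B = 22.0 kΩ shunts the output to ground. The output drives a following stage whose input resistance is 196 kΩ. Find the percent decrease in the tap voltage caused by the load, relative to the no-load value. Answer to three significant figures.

The divider's output (Thévenin) resistance is R_A‖R_B = 13.20 kΩ.
Fractional drop under load = R_th/(R_th + R_L) = 13.20 / (13.20 + 196) = 0.06310.
So the output falls by 6.31 %.

6.31 %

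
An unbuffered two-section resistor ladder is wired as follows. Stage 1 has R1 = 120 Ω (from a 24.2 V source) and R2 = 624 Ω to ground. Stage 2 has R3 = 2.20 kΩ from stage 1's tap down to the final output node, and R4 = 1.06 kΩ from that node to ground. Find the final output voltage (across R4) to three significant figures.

Stage 2 presents R3+R4 = 3260 Ω as a load on stage 1's tap.
Stage 1's lower leg becomes R2‖(R3+R4) = 523.7 Ω, so V_mid = 24.2 × 523.7/643.7 = 19.69 V.
Stage 2 is itself unloaded: V_out = V_mid × R4/(R3+R4) = 19.69 × 1060/3260 = 6.40 V.

V_out ≈ 6.40 V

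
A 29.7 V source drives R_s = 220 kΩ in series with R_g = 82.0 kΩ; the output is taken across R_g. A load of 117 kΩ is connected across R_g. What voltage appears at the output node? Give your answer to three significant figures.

The load sits in parallel with R_g: R_g‖R_L = (82.0 × 117) / (82.0 + 117) = 48.21 kΩ.
V_out = 29.7 × 48.21 / (220 + 48.21) = 29.7 × 48.21/268.2 = 5.34 V.
(Unloaded it would have been 8.06 V.)

V_out ≈ 5.34 V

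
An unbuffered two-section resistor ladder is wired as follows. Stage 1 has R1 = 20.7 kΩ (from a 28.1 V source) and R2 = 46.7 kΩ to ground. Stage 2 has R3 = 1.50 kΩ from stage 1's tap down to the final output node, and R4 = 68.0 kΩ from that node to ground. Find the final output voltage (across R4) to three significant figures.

Stage 2 presents R3+R4 = 69.50 kΩ as a load on stage 1's tap.
Stage 1's lower leg becomes R2‖(R3+R4) = 27.93 kΩ, so V_mid = 28.1 × 27.93/48.63 = 16.14 V.
Stage 2 is itself unloaded: V_out = V_mid × R4/(R3+R4) = 16.14 × 68.0/69.50 = 15.8 V.

V_out ≈ 15.8 V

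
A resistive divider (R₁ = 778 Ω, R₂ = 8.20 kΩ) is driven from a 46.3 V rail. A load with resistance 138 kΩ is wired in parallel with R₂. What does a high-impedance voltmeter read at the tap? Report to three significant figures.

The load sits in parallel with R₂: R₂‖R_L = (8200 × 138000) / (8200 + 138000) = 7740 Ω.
V_out = 46.3 × 7740 / (778 + 7740) = 46.3 × 7740/8518 = 42.1 V.

V_out ≈ 42.1 V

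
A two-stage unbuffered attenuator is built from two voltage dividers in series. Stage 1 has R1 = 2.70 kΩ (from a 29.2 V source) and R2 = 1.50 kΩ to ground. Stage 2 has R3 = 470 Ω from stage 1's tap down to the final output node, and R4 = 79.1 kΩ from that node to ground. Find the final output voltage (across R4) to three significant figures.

Stage 2 presents R3+R4 = 79570 Ω as a load on stage 1's tap.
Stage 1's lower leg becomes R2‖(R3+R4) = 1472 Ω, so V_mid = 29.2 × 1472/4172 = 10.30 V.
Stage 2 is itself unloaded: V_out = V_mid × R4/(R3+R4) = 10.30 × 79100/79570 = 10.2 V.

V_out ≈ 10.2 V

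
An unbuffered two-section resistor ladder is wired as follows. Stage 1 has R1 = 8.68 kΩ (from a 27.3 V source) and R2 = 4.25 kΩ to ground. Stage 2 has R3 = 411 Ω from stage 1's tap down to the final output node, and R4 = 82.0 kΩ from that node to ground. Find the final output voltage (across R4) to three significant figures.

Stage 2 presents R3+R4 = 82410 Ω as a load on stage 1's tap.
Stage 1's lower leg becomes R2‖(R3+R4) = 4042 Ω, so V_mid = 27.3 × 4042/12720 = 8.673 V.
Stage 2 is itself unloaded: V_out = V_mid × R4/(R3+R4) = 8.673 × 82000/82410 = 8.63 V.

V_out ≈ 8.63 V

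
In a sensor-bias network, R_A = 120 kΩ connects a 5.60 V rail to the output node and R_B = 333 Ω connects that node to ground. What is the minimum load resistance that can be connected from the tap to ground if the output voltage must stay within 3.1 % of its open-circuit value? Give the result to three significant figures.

Output resistance R_th = R_A‖R_B = (120000 × 333)/120300 = 332.1 Ω.
The fractional drop is R_th/(R_th + R_L); requiring this ≤ 0.0310 gives R_L ≥ R_th(1/0.0310 − 1) = 332.1 × 31.26 = 10.4 kΩ.

R_L(min) ≈ 10.4 kΩ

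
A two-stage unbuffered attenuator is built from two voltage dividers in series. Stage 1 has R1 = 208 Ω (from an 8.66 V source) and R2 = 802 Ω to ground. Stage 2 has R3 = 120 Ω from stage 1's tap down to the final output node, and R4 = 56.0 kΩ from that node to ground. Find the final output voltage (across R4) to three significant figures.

V_out ≈ 6.84 V

Stage 2 presents R3+R4 = 56120 Ω as a load on stage 1's tap.
Stage 1's lower leg becomes R2‖(R3+R4) = 790.7 Ω, so V_mid = 8.66 × 790.7/998.7 = 6.856 V.
Stage 2 is itself unloaded: V_out = V_mid × R4/(R3+R4) = 6.856 × 56000/56120 = 6.84 V.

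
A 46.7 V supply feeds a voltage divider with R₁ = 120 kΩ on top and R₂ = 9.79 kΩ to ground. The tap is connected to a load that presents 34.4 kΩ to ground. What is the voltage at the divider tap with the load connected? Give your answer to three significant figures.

V_out ≈ 2.79 V

The load sits in parallel with R₂: R₂‖R_L = (9.79 × 34.4) / (9.79 + 34.4) = 7.621 kΩ.
V_out = 46.7 × 7.621 / (120 + 7.621) = 46.7 × 7.621/127.6 = 2.79 V.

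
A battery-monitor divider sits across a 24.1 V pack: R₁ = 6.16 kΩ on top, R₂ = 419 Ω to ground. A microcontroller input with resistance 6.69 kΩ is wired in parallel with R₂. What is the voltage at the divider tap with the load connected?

V_out ≈ 1.45 V

The load sits in parallel with R₂: R₂‖R_L = (419 × 6690) / (419 + 6690) = 394.3 Ω.
V_out = 24.1 × 394.3 / (6160 + 394.3) = 24.1 × 394.3/6554 = 1.45 V.
(Unloaded it would have been 1.53 V.)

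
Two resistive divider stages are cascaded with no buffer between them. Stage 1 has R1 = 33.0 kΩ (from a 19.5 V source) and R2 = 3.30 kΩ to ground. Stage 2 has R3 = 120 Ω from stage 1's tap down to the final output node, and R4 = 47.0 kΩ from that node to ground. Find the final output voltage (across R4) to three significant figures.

Stage 2 presents R3+R4 = 47120 Ω as a load on stage 1's tap.
Stage 1's lower leg becomes R2‖(R3+R4) = 3084 Ω, so V_mid = 19.5 × 3084/36080 = 1.667 V.
Stage 2 is itself unloaded: V_out = V_mid × R4/(R3+R4) = 1.667 × 47000/47120 = 1.66 V.

V_out ≈ 1.66 V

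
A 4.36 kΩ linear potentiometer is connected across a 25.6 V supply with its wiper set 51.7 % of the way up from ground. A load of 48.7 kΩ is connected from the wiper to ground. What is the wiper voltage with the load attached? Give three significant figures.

V ≈ 12.9 V

The wiper splits the pot into (1−α)R = 2.106 kΩ above and αR = 2.254 kΩ below.
Lower section ‖ load = 2.154 kΩ.
V_wiper = 25.6 × 2.154/(2.106 + 2.154) = 12.9 V.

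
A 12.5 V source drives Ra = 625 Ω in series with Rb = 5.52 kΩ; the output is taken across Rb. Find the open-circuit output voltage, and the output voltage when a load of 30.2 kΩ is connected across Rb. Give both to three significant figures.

Open-circuit: V = 12.5 × 5520/(625 + 5520) = 11.2 V.
With the load, Rb becomes Rb‖R_L = 4667 Ω, so V = 12.5 × 4667/5292 = 11.0 V.

Unloaded: 11.2 V; loaded: 11.0 V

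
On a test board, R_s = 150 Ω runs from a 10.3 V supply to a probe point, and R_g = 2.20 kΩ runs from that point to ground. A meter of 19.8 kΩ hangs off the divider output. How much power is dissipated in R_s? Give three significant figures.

P ≈ 3.51 mW

Total resistance from the source is R_s + (R_g‖R_L) = 2130 Ω, so I = 10.3/2130 Ω = 4.836 mA.
P = I²·R_s = (4.836 mA)² × 150 Ω = 3.51 mW.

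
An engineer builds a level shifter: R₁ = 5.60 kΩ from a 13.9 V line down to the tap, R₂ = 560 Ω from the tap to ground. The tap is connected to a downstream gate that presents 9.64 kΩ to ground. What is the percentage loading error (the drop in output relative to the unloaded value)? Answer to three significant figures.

The divider's output (Thévenin) resistance is R₁‖R₂ = 509.1 Ω.
Fractional drop under load = R_th/(R_th + R_L) = 509.1 / (509.1 + 9640) = 0.05016.
So the output falls by 5.02 %.

5.02 %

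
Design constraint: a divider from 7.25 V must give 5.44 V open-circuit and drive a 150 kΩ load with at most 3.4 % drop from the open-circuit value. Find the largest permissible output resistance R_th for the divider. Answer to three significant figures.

Loading drop = R_th/(R_th + R_L) ≤ 0.0340, so R_th ≤ R_L · ε/(1−ε) = 150 kΩ × 0.0340/0.9660 = 5.28 kΩ.
(Any R1, R2 with R2/(R1+R2) = 0.750 and R1‖R2 ≤ 5.28 kΩ will meet the spec.)

R_th ≤ 5.28 kΩ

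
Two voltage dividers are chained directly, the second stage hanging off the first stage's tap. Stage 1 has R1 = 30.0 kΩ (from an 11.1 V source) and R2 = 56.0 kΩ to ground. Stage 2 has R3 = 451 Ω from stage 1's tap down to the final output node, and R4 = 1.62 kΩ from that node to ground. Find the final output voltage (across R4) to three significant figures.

Stage 2 presents R3+R4 = 2071 Ω as a load on stage 1's tap.
Stage 1's lower leg becomes R2‖(R3+R4) = 1997 Ω, so V_mid = 11.1 × 1997/32000 = 0.6928 V.
Stage 2 is itself unloaded: V_out = V_mid × R4/(R3+R4) = 0.6928 × 1620/2071 = 0.542 V.

V_out ≈ 0.542 V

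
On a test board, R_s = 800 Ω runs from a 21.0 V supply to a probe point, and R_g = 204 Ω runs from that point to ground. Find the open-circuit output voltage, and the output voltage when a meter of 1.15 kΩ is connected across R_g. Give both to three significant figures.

Unloaded: 4.27 V; loaded: 3.74 V

Open-circuit: V = 21.0 × 204/(800 + 204) = 4.27 V.
With the load, R_g becomes R_g‖R_L = 173.3 Ω, so V = 21.0 × 173.3/973.3 = 3.74 V.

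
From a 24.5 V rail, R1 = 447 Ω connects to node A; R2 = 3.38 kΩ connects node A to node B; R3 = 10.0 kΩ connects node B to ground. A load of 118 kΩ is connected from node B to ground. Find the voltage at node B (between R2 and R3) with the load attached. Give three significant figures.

V ≈ 17.3 V

At node B, R3 is in parallel with the load: R3‖R_L = 9219 Ω.
Below node A the resistance is R2 + (R3‖R_L) = 12600 Ω, so V_A = 24.5 × 12600/13050 = 23.66 V.
Then V_B = V_A × (R3‖R_L)/(R2 + R3‖R_L) = 23.66 × 9219/12600 = 17.3 V.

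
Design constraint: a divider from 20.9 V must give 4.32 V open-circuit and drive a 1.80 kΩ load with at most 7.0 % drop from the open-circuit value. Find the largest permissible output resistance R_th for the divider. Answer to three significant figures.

R_th ≤ 135 Ω

Loading drop = R_th/(R_th + R_L) ≤ 0.0700, so R_th ≤ R_L · ε/(1−ε) = 1.80 kΩ × 0.0700/0.9300 = 135 Ω.
(Any R1, R2 with R2/(R1+R2) = 0.207 and R1‖R2 ≤ 135 Ω will meet the spec.)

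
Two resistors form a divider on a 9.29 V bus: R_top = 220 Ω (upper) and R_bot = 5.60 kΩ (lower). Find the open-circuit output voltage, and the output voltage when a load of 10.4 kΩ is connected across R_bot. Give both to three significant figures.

Open-circuit: V = 9.29 × 5600/(220 + 5600) = 8.94 V.
With the load, R_bot becomes R_bot‖R_L = 3640 Ω, so V = 9.29 × 3640/3860 = 8.76 V.

Unloaded: 8.94 V; loaded: 8.76 V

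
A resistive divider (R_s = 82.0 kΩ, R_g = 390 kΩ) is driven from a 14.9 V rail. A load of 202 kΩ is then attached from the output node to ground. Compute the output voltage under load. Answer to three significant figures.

The load sits in parallel with R_g: R_g‖R_L = (390 × 202) / (390 + 202) = 133.1 kΩ.
V_out = 14.9 × 133.1 / (82.0 + 133.1) = 14.9 × 133.1/215.1 = 9.22 V.

V_out ≈ 9.22 V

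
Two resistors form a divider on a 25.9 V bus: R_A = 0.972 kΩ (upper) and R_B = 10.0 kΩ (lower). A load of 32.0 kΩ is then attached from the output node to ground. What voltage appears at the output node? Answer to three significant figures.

The load sits in parallel with R_B: R_B‖R_L = (10000 × 32000) / (10000 + 32000) = 7619 Ω.
V_out = 25.9 × 7619 / (972 + 7619) = 25.9 × 7619/8591 = 23.0 V.

V_out ≈ 23.0 V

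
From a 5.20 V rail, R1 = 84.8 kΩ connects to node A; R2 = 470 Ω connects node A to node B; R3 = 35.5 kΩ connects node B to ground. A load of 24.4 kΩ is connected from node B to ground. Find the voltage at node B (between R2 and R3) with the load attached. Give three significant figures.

At node B, R3 is in parallel with the load: R3‖R_L = 14460 Ω.
Below node A the resistance is R2 + (R3‖R_L) = 14930 Ω, so V_A = 5.20 × 14930/99730 = 0.7785 V.
Then V_B = V_A × (R3‖R_L)/(R2 + R3‖R_L) = 0.7785 × 14460/14930 = 0.754 V.

V ≈ 0.754 V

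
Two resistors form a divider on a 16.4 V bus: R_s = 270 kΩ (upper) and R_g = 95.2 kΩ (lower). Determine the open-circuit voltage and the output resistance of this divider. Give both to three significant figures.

V_th is the open-circuit tap voltage: 16.4 × 95.2/(270 + 95.2) = 4.28 V.
With the supply zeroed, R_s and R_g appear in parallel from the tap: R_th = R_s‖R_g = (270 × 95.2)/365.2 = 70.4 kΩ.

V_th = 4.28 V, R_th = 70.4 kΩ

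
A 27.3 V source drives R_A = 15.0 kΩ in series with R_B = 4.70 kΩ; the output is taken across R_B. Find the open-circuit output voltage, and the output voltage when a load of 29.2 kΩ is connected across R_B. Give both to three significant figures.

Unloaded: 6.51 V; loaded: 5.80 V

Open-circuit: V = 27.3 × 4.70/(15.0 + 4.70) = 6.51 V.
With the load, R_B becomes R_B‖R_L = 4.048 kΩ, so V = 27.3 × 4.048/19.05 = 5.80 V.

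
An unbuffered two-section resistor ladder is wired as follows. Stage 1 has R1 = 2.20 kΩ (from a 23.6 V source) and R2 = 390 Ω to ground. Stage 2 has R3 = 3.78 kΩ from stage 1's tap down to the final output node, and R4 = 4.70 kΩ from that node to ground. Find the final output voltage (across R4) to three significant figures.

Stage 2 presents R3+R4 = 8480 Ω as a load on stage 1's tap.
Stage 1's lower leg becomes R2‖(R3+R4) = 372.9 Ω, so V_mid = 23.6 × 372.9/2573 = 3.420 V.
Stage 2 is itself unloaded: V_out = V_mid × R4/(R3+R4) = 3.420 × 4700/8480 = 1.90 V.

V_out ≈ 1.90 V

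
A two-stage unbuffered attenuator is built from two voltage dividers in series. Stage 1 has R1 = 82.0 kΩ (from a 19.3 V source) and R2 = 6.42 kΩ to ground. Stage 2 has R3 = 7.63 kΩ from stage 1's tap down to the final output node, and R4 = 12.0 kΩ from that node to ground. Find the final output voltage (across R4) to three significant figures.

Stage 2 presents R3+R4 = 19.63 kΩ as a load on stage 1's tap.
Stage 1's lower leg becomes R2‖(R3+R4) = 4.838 kΩ, so V_mid = 19.3 × 4.838/86.84 = 1.075 V.
Stage 2 is itself unloaded: V_out = V_mid × R4/(R3+R4) = 1.075 × 12.0/19.63 = 0.657 V.

V_out ≈ 0.657 V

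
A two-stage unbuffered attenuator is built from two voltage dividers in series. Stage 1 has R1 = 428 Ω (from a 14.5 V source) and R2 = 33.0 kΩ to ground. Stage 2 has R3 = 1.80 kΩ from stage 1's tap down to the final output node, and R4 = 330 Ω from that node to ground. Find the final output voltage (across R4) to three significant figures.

Stage 2 presents R3+R4 = 2130 Ω as a load on stage 1's tap.
Stage 1's lower leg becomes R2‖(R3+R4) = 2001 Ω, so V_mid = 14.5 × 2001/2429 = 11.94 V.
Stage 2 is itself unloaded: V_out = V_mid × R4/(R3+R4) = 11.94 × 330/2130 = 1.85 V.

V_out ≈ 1.85 V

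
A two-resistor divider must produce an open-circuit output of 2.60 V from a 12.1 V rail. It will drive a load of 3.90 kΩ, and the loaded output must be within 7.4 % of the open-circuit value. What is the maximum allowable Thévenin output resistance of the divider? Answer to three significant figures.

R_th ≤ 312 Ω

Loading drop = R_th/(R_th + R_L) ≤ 0.0740, so R_th ≤ R_L · ε/(1−ε) = 3.90 kΩ × 0.0740/0.9260 = 312 Ω.
(Any R1, R2 with R2/(R1+R2) = 0.215 and R1‖R2 ≤ 312 Ω will meet the spec.)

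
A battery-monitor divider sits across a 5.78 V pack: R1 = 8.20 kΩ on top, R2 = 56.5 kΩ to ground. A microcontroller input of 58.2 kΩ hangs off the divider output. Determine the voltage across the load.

V_out ≈ 4.49 V

The load sits in parallel with R2: R2‖R_L = (56.5 × 58.2) / (56.5 + 58.2) = 28.67 kΩ.
V_out = 5.78 × 28.67 / (8.20 + 28.67) = 5.78 × 28.67/36.87 = 4.49 V.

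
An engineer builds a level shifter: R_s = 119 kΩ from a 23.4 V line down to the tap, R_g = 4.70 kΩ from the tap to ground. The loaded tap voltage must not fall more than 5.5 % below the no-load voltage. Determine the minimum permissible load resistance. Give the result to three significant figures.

R_L(min) ≈ 77.7 kΩ

Output resistance R_th = R_s‖R_g = (119 × 4.70)/123.7 = 4.521 kΩ.
The fractional drop is R_th/(R_th + R_L); requiring this ≤ 0.0550 gives R_L ≥ R_th(1/0.0550 − 1) = 4.521 × 17.18 = 77.7 kΩ.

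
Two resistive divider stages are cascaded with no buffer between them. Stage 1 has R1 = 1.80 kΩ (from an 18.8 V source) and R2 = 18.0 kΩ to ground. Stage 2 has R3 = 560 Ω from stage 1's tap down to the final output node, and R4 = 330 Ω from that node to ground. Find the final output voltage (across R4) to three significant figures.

V_out ≈ 2.23 V

Stage 2 presents R3+R4 = 890.0 Ω as a load on stage 1's tap.
Stage 1's lower leg becomes R2‖(R3+R4) = 848.1 Ω, so V_mid = 18.8 × 848.1/2648 = 6.021 V.
Stage 2 is itself unloaded: V_out = V_mid × R4/(R3+R4) = 6.021 × 330/890.0 = 2.23 V.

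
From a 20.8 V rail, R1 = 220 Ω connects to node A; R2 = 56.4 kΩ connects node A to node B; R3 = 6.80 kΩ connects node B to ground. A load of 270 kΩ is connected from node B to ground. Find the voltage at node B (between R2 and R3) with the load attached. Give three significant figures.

V ≈ 2.18 V

At node B, R3 is in parallel with the load: R3‖R_L = 6633 Ω.
Below node A the resistance is R2 + (R3‖R_L) = 63030 Ω, so V_A = 20.8 × 63030/63250 = 20.73 V.
Then V_B = V_A × (R3‖R_L)/(R2 + R3‖R_L) = 20.73 × 6633/63030 = 2.18 V.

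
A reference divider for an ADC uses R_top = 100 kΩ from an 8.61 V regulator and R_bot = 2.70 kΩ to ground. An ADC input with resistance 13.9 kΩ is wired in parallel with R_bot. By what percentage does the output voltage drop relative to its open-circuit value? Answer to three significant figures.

15.9 %

The divider's output (Thévenin) resistance is R_top‖R_bot = 2.629 kΩ.
Fractional drop under load = R_th/(R_th + R_L) = 2.629 / (2.629 + 13.9) = 0.1591.
So the output falls by 15.9 %.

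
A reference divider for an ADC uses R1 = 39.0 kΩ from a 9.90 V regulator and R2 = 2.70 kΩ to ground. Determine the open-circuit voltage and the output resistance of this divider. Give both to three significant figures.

V_th is the open-circuit tap voltage: 9.90 × 2.70/(39.0 + 2.70) = 0.641 V.
With the supply zeroed, R1 and R2 appear in parallel from the tap: R_th = R1‖R2 = (39.0 × 2.70)/41.70 = 2.53 kΩ.

V_th = 0.641 V, R_th = 2.53 kΩ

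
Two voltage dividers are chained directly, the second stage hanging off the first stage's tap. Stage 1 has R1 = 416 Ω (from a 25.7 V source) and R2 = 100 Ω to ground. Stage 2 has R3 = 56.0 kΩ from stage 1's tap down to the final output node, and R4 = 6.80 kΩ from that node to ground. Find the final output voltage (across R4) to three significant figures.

V_out ≈ 0.539 V

Stage 2 presents R3+R4 = 62800 Ω as a load on stage 1's tap.
Stage 1's lower leg becomes R2‖(R3+R4) = 99.84 Ω, so V_mid = 25.7 × 99.84/515.8 = 4.974 V.
Stage 2 is itself unloaded: V_out = V_mid × R4/(R3+R4) = 4.974 × 6800/62800 = 0.539 V.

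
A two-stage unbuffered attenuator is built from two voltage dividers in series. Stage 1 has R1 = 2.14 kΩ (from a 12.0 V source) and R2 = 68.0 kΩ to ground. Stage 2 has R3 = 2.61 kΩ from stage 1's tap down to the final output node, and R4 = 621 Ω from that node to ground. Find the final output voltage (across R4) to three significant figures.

V_out ≈ 1.36 V

Stage 2 presents R3+R4 = 3231 Ω as a load on stage 1's tap.
Stage 1's lower leg becomes R2‖(R3+R4) = 3084 Ω, so V_mid = 12.0 × 3084/5224 = 7.085 V.
Stage 2 is itself unloaded: V_out = V_mid × R4/(R3+R4) = 7.085 × 621/3231 = 1.36 V.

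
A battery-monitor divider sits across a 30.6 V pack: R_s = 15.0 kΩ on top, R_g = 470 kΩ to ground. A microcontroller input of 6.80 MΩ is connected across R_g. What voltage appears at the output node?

V_out ≈ 29.6 V

The load sits in parallel with R_g: R_g‖R_L = (470 × 6800) / (470 + 6800) = 439.6 kΩ.
V_out = 30.6 × 439.6 / (15.0 + 439.6) = 30.6 × 439.6/454.6 = 29.6 V.
(Unloaded it would have been 29.7 V.)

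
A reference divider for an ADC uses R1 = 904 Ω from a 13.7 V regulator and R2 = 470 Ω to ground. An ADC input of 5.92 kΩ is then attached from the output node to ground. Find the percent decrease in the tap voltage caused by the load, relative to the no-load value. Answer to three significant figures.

4.96 %

The divider's output (Thévenin) resistance is R1‖R2 = 309.2 Ω.
Fractional drop under load = R_th/(R_th + R_L) = 309.2 / (309.2 + 5920) = 0.04964.
So the output falls by 4.96 %.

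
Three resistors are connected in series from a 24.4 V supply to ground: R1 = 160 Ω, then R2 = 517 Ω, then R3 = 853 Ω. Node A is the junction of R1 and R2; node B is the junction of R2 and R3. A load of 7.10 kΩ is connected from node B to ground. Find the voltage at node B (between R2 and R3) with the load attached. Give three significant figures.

At node B, R3 is in parallel with the load: R3‖R_L = 761.5 Ω.
Below node A the resistance is R2 + (R3‖R_L) = 1279 Ω, so V_A = 24.4 × 1279/1439 = 21.69 V.
Then V_B = V_A × (R3‖R_L)/(R2 + R3‖R_L) = 21.69 × 761.5/1279 = 12.9 V.

V ≈ 12.9 V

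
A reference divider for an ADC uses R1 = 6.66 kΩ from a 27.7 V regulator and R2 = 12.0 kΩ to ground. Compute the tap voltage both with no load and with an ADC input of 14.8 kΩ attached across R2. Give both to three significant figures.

Unloaded: 17.8 V; loaded: 13.8 V

Open-circuit: V = 27.7 × 12.0/(6.66 + 12.0) = 17.8 V.
With the load, R2 becomes R2‖R_L = 6.627 kΩ, so V = 27.7 × 6.627/13.29 = 13.8 V.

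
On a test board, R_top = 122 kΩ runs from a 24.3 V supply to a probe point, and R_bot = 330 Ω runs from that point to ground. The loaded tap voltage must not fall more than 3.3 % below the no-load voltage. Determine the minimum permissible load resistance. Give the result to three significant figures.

Output resistance R_th = R_top‖R_bot = (122000 × 330)/122300 = 329.1 Ω.
The fractional drop is R_th/(R_th + R_L); requiring this ≤ 0.0330 gives R_L ≥ R_th(1/0.0330 − 1) = 329.1 × 29.30 = 9.64 kΩ.

R_L(min) ≈ 9.64 kΩ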